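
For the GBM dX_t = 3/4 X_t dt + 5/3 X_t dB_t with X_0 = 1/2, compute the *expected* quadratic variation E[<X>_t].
E[<X>_t] = 25*exp(77*t/18)/154 - 25/154

<X>_t = int_0^t ((5/3) * X_s)^2 ds. Taking expectation inside the integral: E[<X>_t] = (5/3)^2 * int_0^t E[X_s^2] ds. For GBM, E[X_s^2] = x_0^2 * exp((2 mu + sigma^2) s). Integrating:
  E[<X>_t] = (5/3)^2 * (1/2)^2 * (exp((2*(3/4) + (5/3)^2) t) - 1) / (2*(3/4) + (5/3)^2)
           = (5/3)^2 * (1/2)^2 * (exp((77/18) t) - 1) / (77/18) = 25*exp(77*t/18)/154 - 25/154.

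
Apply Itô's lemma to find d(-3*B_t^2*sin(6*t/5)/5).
d(-3*B_t^2*sin(6*t/5)/5) = (-18*B_t^2*cos(6*t/5)/25 - 3*sin(6*t/5)/5) dt + (-6*B_t*sin(6*t/5)/5) dB_t

Itô's formula for f(t, x): d f(t, B_t) = (f_t + (1/2) f_xx) dt + f_x dB_t. Compute partials of f(t, x) = -3*x^2*sin(6*t/5)/5:
  f_t(t,x)  = -18*x^2*cos(6*t/5)/25
  f_x(t,x)  = -6*x*sin(6*t/5)/5
  f_xx(t,x) = -6*sin(6*t/5)/5
Assemble drift = f_t + (1/2) f_xx = -18*x^2*cos(6*t/5)/25 - 3*sin(6*t/5)/5 and diffusion = f_x = -6*x*sin(6*t/5)/5. Substituting x = B_t:
  d(-3*B_t^2*sin(6*t/5)/5) = (-18*B_t^2*cos(6*t/5)/25 - 3*sin(6*t/5)/5) dt + (-6*B_t*sin(6*t/5)/5) dB_t.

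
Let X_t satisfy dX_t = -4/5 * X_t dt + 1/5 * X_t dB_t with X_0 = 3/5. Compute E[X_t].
E[X_t] = 3*exp(-4*t/5)/5

For GBM dX = mu X dt + sigma X dB with X_0 = x_0, apply Itô to Y = log X: dY = (mu - sigma^2/2) dt + sigma dB, so Y_t = log(x_0) + (mu - sigma^2/2) t + sigma B_t and hence X_t = x_0 * exp((mu - sigma^2/2) t + sigma B_t).
With mu = -4/5, sigma = 1/5, x_0 = 3/5, this gives:
  X_t = 3/5 * exp((-41/50) * t + (1/5) * B_t).
Since sigma*B_t ~ Normal(0, sigma^2 t), E[exp(sigma*B_t)] = exp(sigma^2 t / 2); so E[X_t] = x_0 * exp((mu - sigma^2/2) t) * exp(sigma^2 t / 2) = x_0 * exp(mu t) = 3*exp(-4*t/5)/5.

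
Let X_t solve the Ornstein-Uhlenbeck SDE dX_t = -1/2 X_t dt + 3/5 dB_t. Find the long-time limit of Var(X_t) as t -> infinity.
lim Var(X_t) = 9/25

The OU SDE dX = -theta X dt + sigma dB admits the integrating factor exp(theta t): d(exp(theta t) X_t) = sigma exp(theta t) dB_t. Integrating from 0 to t gives X_t = x_0 * exp(-theta t) + sigma * int_0^t exp(-theta (t-s)) dB_s for any initial x_0. The Itô integral has variance (by the Itô isometry) sigma^2 * int_0^t exp(-2 theta (t - s)) ds = sigma^2 * (1 - exp(-2 theta t)) / (2 theta), independent of x_0.
With theta = 1/2, sigma = 3/5:
  Var(X_t) = (3/5)^2 * (1 - exp(-2*1/2 t)) / (2 * 1/2) = 9/25 - 9*exp(-t)/25.
As t -> infinity, exp(-2*1/2 t) -> 0, so the stationary variance is sigma^2 / (2 theta) = 9/25.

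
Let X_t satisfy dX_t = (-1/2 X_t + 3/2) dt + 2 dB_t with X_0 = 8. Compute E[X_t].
E[X_t] = 3 + 5*exp(-t/2)

Taking expectations and using E[dB_t] = 0, the mean m(t) = E[X_t] satisfies the ODE m'(t) = a m(t) + b with m(0) = x_0. With a = -1/2, b = 3/2, x_0 = 8, the solution is
  m(t) = x_0 * exp(a t) + (b/a) * (exp(a t) - 1)
       = 8 * exp((-1/2) t) + ((3/2)/(-1/2)) * (exp((-1/2) t) - 1)
       = 3 + 5*exp(-t/2).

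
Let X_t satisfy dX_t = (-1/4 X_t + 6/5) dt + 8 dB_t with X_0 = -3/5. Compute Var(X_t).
Var(X_t) = 128 - 128*exp(-t/2)

The variance V(t) = Var(X_t) satisfies V'(t) = 2 a V(t) + c^2 with V(0) = 0 (drift coefficient is linear in X, diffusion is constant). With a = -1/4, c = 8, the solution is
  V(t) = (c^2 / (2 a)) * (exp(2 a t) - 1)
       = (8^2 / (2*(-1/4))) * (exp((-1/2) t) - 1)
       = 128 - 128*exp(-t/2).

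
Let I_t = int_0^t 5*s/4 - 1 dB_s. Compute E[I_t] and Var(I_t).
E[I_t] = 0; Var(I_t) = t*(25*t^2 - 60*t + 48)/48

The Itô integral of a deterministic integrand f(s) has mean 0 because each increment f(s) * (B_{s+ds} - B_s) has mean 0. By the Itô isometry:
  Var( int_0^t f(s) dB_s ) = E[ (int_0^t f(s) dB_s)^2 ] = int_0^t f(s)^2 ds.
Here f(s) = 5*s/4 - 1, so f(s)^2 = (5*s - 4)^2/16. Integrate:
  int_0^t ((5*s - 4)^2/16) ds = t*(25*t^2 - 60*t + 48)/48.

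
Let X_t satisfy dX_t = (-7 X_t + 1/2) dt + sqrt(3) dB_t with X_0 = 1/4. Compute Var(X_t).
Var(X_t) = 3/14 - 3*exp(-14*t)/14

The variance V(t) = Var(X_t) satisfies V'(t) = 2 a V(t) + c^2 with V(0) = 0 (drift coefficient is linear in X, diffusion is constant). With a = -7, c = sqrt(3), the solution is
  V(t) = (c^2 / (2 a)) * (exp(2 a t) - 1)
       = (sqrt(3)^2 / (2*(-7))) * (exp((-14) t) - 1)
       = 3/14 - 3*exp(-14*t)/14.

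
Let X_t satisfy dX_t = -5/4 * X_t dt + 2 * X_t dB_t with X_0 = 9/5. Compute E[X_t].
E[X_t] = 9*exp(-5*t/4)/5

For GBM dX = mu X dt + sigma X dB with X_0 = x_0, apply Itô to Y = log X: dY = (mu - sigma^2/2) dt + sigma dB, so Y_t = log(x_0) + (mu - sigma^2/2) t + sigma B_t and hence X_t = x_0 * exp((mu - sigma^2/2) t + sigma B_t).
With mu = -5/4, sigma = 2, x_0 = 9/5, this gives:
  X_t = 9/5 * exp((-13/4) * t + (2) * B_t).
Since sigma*B_t ~ Normal(0, sigma^2 t), E[exp(sigma*B_t)] = exp(sigma^2 t / 2); so E[X_t] = x_0 * exp((mu - sigma^2/2) t) * exp(sigma^2 t / 2) = x_0 * exp(mu t) = 9*exp(-5*t/4)/5.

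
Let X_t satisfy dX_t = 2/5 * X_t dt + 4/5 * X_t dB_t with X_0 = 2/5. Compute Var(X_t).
Var(X_t) = 4*(exp(16*t/25) - 1)*exp(4*t/5)/25

For GBM dX = mu X dt + sigma X dB with X_0 = x_0, apply Itô to Y = log X: dY = (mu - sigma^2/2) dt + sigma dB, so Y_t = log(x_0) + (mu - sigma^2/2) t + sigma B_t and hence X_t = x_0 * exp((mu - sigma^2/2) t + sigma B_t).
With mu = 2/5, sigma = 4/5, x_0 = 2/5, this gives:
  X_t = 2/5 * exp((2/25) * t + (4/5) * B_t).
Since sigma*B_t ~ Normal(0, sigma^2 t), E[exp(sigma*B_t)] = exp(sigma^2 t / 2); so E[X_t] = x_0 * exp((mu - sigma^2/2) t) * exp(sigma^2 t / 2) = x_0 * exp(mu t) = 2*exp(2*t/5)/5.
Var(X_t) = E[X_t^2] - (E[X_t])^2 = x_0^2 * exp(2 mu t) * (exp(sigma^2 t) - 1) = 4*(exp(16*t/25) - 1)*exp(4*t/5)/25.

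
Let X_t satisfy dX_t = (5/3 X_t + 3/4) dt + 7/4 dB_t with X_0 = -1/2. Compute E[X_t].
E[X_t] = -exp(5*t/3)/20 - 9/20

Taking expectations and using E[dB_t] = 0, the mean m(t) = E[X_t] satisfies the ODE m'(t) = a m(t) + b with m(0) = x_0. With a = 5/3, b = 3/4, x_0 = -1/2, the solution is
  m(t) = x_0 * exp(a t) + (b/a) * (exp(a t) - 1)
       = (-1/2) * exp((5/3) t) + ((3/4)/(5/3)) * (exp((5/3) t) - 1)
       = -exp(5*t/3)/20 - 9/20.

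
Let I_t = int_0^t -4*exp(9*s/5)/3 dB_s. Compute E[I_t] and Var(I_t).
E[I_t] = 0; Var(I_t) = 40*exp(18*t/5)/81 - 40/81

The Itô integral of a deterministic integrand f(s) has mean 0 because each increment f(s) * (B_{s+ds} - B_s) has mean 0. By the Itô isometry:
  Var( int_0^t f(s) dB_s ) = E[ (int_0^t f(s) dB_s)^2 ] = int_0^t f(s)^2 ds.
Here f(s) = -4*exp(9*s/5)/3, so f(s)^2 = 16*exp(18*s/5)/9. Integrate:
  int_0^t (16*exp(18*s/5)/9) ds = 40*exp(18*t/5)/81 - 40/81.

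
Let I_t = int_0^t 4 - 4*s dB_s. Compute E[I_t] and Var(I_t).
E[I_t] = 0; Var(I_t) = 16*t*(t^2 - 3*t + 3)/3

The Itô integral of a deterministic integrand f(s) has mean 0 because each increment f(s) * (B_{s+ds} - B_s) has mean 0. By the Itô isometry:
  Var( int_0^t f(s) dB_s ) = E[ (int_0^t f(s) dB_s)^2 ] = int_0^t f(s)^2 ds.
Here f(s) = 4 - 4*s, so f(s)^2 = 16*(s - 1)^2. Integrate:
  int_0^t (16*(s - 1)^2) ds = 16*t*(t^2 - 3*t + 3)/3.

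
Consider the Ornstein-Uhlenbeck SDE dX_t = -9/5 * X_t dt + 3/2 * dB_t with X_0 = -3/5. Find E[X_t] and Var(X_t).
E[X_t] = -3*exp(-9*t/5)/5; Var(X_t) = 5/8 - 5*exp(-18*t/5)/8

The OU SDE dX = -theta X dt + sigma dB admits the integrating factor exp(theta t): d(exp(theta t) X_t) = sigma exp(theta t) dB_t. Integrating from 0 to t:
  X_t = x_0 * exp(-theta t) + sigma * int_0^t exp(-theta (t-s)) dB_s.
The Itô integral has mean 0 and (by the Itô isometry) variance sigma^2 * int_0^t exp(-2 theta (t - s)) ds = sigma^2 * (1 - exp(-2 theta t)) / (2 theta).
With theta = 9/5, sigma = 3/2, x_0 = -3/5:
  E[X_t] = -3/5 * exp(-9/5 t) = -3*exp(-9*t/5)/5
  Var(X_t) = (3/2)^2 * (1 - exp(-2*9/5 t)) / (2 * 9/5) = 5/8 - 5*exp(-18*t/5)/8.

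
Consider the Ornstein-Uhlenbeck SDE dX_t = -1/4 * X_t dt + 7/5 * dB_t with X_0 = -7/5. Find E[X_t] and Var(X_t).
E[X_t] = -7*exp(-t/4)/5; Var(X_t) = 98/25 - 98*exp(-t/2)/25

The OU SDE dX = -theta X dt + sigma dB admits the integrating factor exp(theta t): d(exp(theta t) X_t) = sigma exp(theta t) dB_t. Integrating from 0 to t:
  X_t = x_0 * exp(-theta t) + sigma * int_0^t exp(-theta (t-s)) dB_s.
The Itô integral has mean 0 and (by the Itô isometry) variance sigma^2 * int_0^t exp(-2 theta (t - s)) ds = sigma^2 * (1 - exp(-2 theta t)) / (2 theta).
With theta = 1/4, sigma = 7/5, x_0 = -7/5:
  E[X_t] = -7/5 * exp(-1/4 t) = -7*exp(-t/4)/5
  Var(X_t) = (7/5)^2 * (1 - exp(-2*1/4 t)) / (2 * 1/4) = 98/25 - 98*exp(-t/2)/25.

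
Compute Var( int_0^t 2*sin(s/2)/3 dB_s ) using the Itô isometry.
Var = 2*t/9 - 2*sin(t)/9

The Itô integral of a deterministic integrand f(s) has mean 0 because each increment f(s) * (B_{s+ds} - B_s) has mean 0. By the Itô isometry:
  Var( int_0^t f(s) dB_s ) = E[ (int_0^t f(s) dB_s)^2 ] = int_0^t f(s)^2 ds.
Here f(s) = 2*sin(s/2)/3, so f(s)^2 = 4*sin(s/2)^2/9. Integrate:
  int_0^t (4*sin(s/2)^2/9) ds = 2*t/9 - 2*sin(t)/9.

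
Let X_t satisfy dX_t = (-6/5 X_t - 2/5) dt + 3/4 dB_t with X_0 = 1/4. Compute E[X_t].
E[X_t] = -1/3 + 7*exp(-6*t/5)/12

Taking expectations and using E[dB_t] = 0, the mean m(t) = E[X_t] satisfies the ODE m'(t) = a m(t) + b with m(0) = x_0. With a = -6/5, b = -2/5, x_0 = 1/4, the solution is
  m(t) = x_0 * exp(a t) + (b/a) * (exp(a t) - 1)
       = (1/4) * exp((-6/5) t) + ((-2/5)/(-6/5)) * (exp((-6/5) t) - 1)
       = -1/3 + 7*exp(-6*t/5)/12.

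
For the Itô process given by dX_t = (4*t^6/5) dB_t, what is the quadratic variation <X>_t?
<X>_t = 16*t^13/325

For an Itô process dX_t = a(t) dt + b(t) dB_t, the quadratic variation is <X>_t = int_0^t b(s)^2 ds (the drift term does not contribute). Here b(s) = 4*s^6/5, so
  b(s)^2 = 16*s^12/25.
Integrating from 0 to t:
  <X>_t = int_0^t (16*s^12/25) ds = 16*t^13/325.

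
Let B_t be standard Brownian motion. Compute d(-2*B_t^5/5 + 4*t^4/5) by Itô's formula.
d(-2*B_t^5/5 + 4*t^4/5) = (-4*B_t^3 + 16*t^3/5) dt + (-2*B_t^4) dB_t

Itô's formula for f(t, x): d f(t, B_t) = (f_t + (1/2) f_xx) dt + f_x dB_t. Compute partials of f(t, x) = 4*t^4/5 - 2*x^5/5:
  f_t(t,x)  = 16*t^3/5
  f_x(t,x)  = -2*x^4
  f_xx(t,x) = -8*x^3
Assemble drift = f_t + (1/2) f_xx = 16*t^3/5 - 4*x^3 and diffusion = f_x = -2*x^4. Substituting x = B_t:
  d(-2*B_t^5/5 + 4*t^4/5) = (-4*B_t^3 + 16*t^3/5) dt + (-2*B_t^4) dB_t.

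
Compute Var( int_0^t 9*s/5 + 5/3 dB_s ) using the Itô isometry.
Var = t*(243*t^2 + 675*t + 625)/225

The Itô integral of a deterministic integrand f(s) has mean 0 because each increment f(s) * (B_{s+ds} - B_s) has mean 0. By the Itô isometry:
  Var( int_0^t f(s) dB_s ) = E[ (int_0^t f(s) dB_s)^2 ] = int_0^t f(s)^2 ds.
Here f(s) = 9*s/5 + 5/3, so f(s)^2 = (27*s + 25)^2/225. Integrate:
  int_0^t ((27*s + 25)^2/225) ds = t*(243*t^2 + 675*t + 625)/225.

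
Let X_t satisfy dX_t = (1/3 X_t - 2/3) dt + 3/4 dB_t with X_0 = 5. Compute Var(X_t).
Var(X_t) = 27*exp(2*t/3)/32 - 27/32

The variance V(t) = Var(X_t) satisfies V'(t) = 2 a V(t) + c^2 with V(0) = 0 (drift coefficient is linear in X, diffusion is constant). With a = 1/3, c = 3/4, the solution is
  V(t) = (c^2 / (2 a)) * (exp(2 a t) - 1)
       = ((3/4)^2 / (2*(1/3))) * (exp((2/3) t) - 1)
       = 27*exp(2*t/3)/32 - 27/32.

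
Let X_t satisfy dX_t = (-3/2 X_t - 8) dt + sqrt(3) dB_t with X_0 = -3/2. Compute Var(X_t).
Var(X_t) = 1 - exp(-3*t)

The variance V(t) = Var(X_t) satisfies V'(t) = 2 a V(t) + c^2 with V(0) = 0 (drift coefficient is linear in X, diffusion is constant). With a = -3/2, c = sqrt(3), the solution is
  V(t) = (c^2 / (2 a)) * (exp(2 a t) - 1)
       = (sqrt(3)^2 / (2*(-3/2))) * (exp((-3) t) - 1)
       = 1 - exp(-3*t).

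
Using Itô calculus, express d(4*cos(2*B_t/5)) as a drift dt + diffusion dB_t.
d(4*cos(2*B_t/5)) = (-8*cos(2*B_t/5)/25) dt + (-8*sin(2*B_t/5)/5) dB_t

Itô's formula for f(B_t) gives d f(B_t) = f'(B_t) dB_t + (1/2) f''(B_t) dt. Compute derivatives of f(x) = 4*cos(2*x/5):
  f'(x)  = -8*sin(2*x/5)/5
  f''(x) = -16*cos(2*x/5)/25
Substitute x = B_t and multiply the f'' term by 1/2:
  drift     = (1/2) * (-16*cos(2*x/5)/25) evaluated at B_t = -8*cos(2*B_t/5)/25
  diffusion = (-8*sin(2*x/5)/5) evaluated at B_t = -8*sin(2*B_t/5)/5
Therefore d(4*cos(2*B_t/5)) = (-8*cos(2*B_t/5)/25) dt + (-8*sin(2*B_t/5)/5) dB_t.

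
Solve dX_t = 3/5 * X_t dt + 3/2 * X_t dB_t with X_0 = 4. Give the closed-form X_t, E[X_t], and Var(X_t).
X_t = 4 * exp((-21/40) t + (3/2) B_t); E[X_t] = 4*exp(3*t/5); Var(X_t) = 16*(exp(9*t/4) - 1)*exp(6*t/5)

For GBM dX = mu X dt + sigma X dB with X_0 = x_0, apply Itô to Y = log X: dY = (mu - sigma^2/2) dt + sigma dB, so Y_t = log(x_0) + (mu - sigma^2/2) t + sigma B_t and hence X_t = x_0 * exp((mu - sigma^2/2) t + sigma B_t).
With mu = 3/5, sigma = 3/2, x_0 = 4, this gives:
  X_t = 4 * exp((-21/40) * t + (3/2) * B_t).
Since sigma*B_t ~ Normal(0, sigma^2 t), E[exp(sigma*B_t)] = exp(sigma^2 t / 2); so E[X_t] = x_0 * exp((mu - sigma^2/2) t) * exp(sigma^2 t / 2) = x_0 * exp(mu t) = 4*exp(3*t/5).
Var(X_t) = E[X_t^2] - (E[X_t])^2 = x_0^2 * exp(2 mu t) * (exp(sigma^2 t) - 1) = 16*(exp(9*t/4) - 1)*exp(6*t/5).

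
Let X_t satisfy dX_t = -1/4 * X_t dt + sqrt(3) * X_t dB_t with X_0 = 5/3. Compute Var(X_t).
Var(X_t) = (25*exp(3*t) - 25)*exp(-t/2)/9

For GBM dX = mu X dt + sigma X dB with X_0 = x_0, apply Itô to Y = log X: dY = (mu - sigma^2/2) dt + sigma dB, so Y_t = log(x_0) + (mu - sigma^2/2) t + sigma B_t and hence X_t = x_0 * exp((mu - sigma^2/2) t + sigma B_t).
With mu = -1/4, sigma = sqrt(3), x_0 = 5/3, this gives:
  X_t = 5/3 * exp((-7/4) * t + (sqrt(3)) * B_t).
Since sigma*B_t ~ Normal(0, sigma^2 t), E[exp(sigma*B_t)] = exp(sigma^2 t / 2); so E[X_t] = x_0 * exp((mu - sigma^2/2) t) * exp(sigma^2 t / 2) = x_0 * exp(mu t) = 5*exp(-t/4)/3.
Var(X_t) = E[X_t^2] - (E[X_t])^2 = x_0^2 * exp(2 mu t) * (exp(sigma^2 t) - 1) = (25*exp(3*t) - 25)*exp(-t/2)/9.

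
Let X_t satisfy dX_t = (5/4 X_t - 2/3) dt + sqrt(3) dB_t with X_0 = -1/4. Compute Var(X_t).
Var(X_t) = 6*exp(5*t/2)/5 - 6/5

The variance V(t) = Var(X_t) satisfies V'(t) = 2 a V(t) + c^2 with V(0) = 0 (drift coefficient is linear in X, diffusion is constant). With a = 5/4, c = sqrt(3), the solution is
  V(t) = (c^2 / (2 a)) * (exp(2 a t) - 1)
       = (sqrt(3)^2 / (2*(5/4))) * (exp((5/2) t) - 1)
       = 6*exp(5*t/2)/5 - 6/5.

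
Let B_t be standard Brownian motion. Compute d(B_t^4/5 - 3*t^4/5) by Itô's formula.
d(B_t^4/5 - 3*t^4/5) = (6*B_t^2/5 - 12*t^3/5) dt + (4*B_t^3/5) dB_t

Itô's formula for f(t, x): d f(t, B_t) = (f_t + (1/2) f_xx) dt + f_x dB_t. Compute partials of f(t, x) = -3*t^4/5 + x^4/5:
  f_t(t,x)  = -12*t^3/5
  f_x(t,x)  = 4*x^3/5
  f_xx(t,x) = 12*x^2/5
Assemble drift = f_t + (1/2) f_xx = -12*t^3/5 + 6*x^2/5 and diffusion = f_x = 4*x^3/5. Substituting x = B_t:
  d(B_t^4/5 - 3*t^4/5) = (6*B_t^2/5 - 12*t^3/5) dt + (4*B_t^3/5) dB_t.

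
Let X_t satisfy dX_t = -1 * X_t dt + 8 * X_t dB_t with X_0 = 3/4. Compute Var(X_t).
Var(X_t) = (9*exp(64*t) - 9)*exp(-2*t)/16

For GBM dX = mu X dt + sigma X dB with X_0 = x_0, apply Itô to Y = log X: dY = (mu - sigma^2/2) dt + sigma dB, so Y_t = log(x_0) + (mu - sigma^2/2) t + sigma B_t and hence X_t = x_0 * exp((mu - sigma^2/2) t + sigma B_t).
With mu = -1, sigma = 8, x_0 = 3/4, this gives:
  X_t = 3/4 * exp((-33) * t + (8) * B_t).
Since sigma*B_t ~ Normal(0, sigma^2 t), E[exp(sigma*B_t)] = exp(sigma^2 t / 2); so E[X_t] = x_0 * exp((mu - sigma^2/2) t) * exp(sigma^2 t / 2) = x_0 * exp(mu t) = 3*exp(-t)/4.
Var(X_t) = E[X_t^2] - (E[X_t])^2 = x_0^2 * exp(2 mu t) * (exp(sigma^2 t) - 1) = (9*exp(64*t) - 9)*exp(-2*t)/16.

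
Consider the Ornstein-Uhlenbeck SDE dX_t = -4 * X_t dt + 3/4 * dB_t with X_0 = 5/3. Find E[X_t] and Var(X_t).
E[X_t] = 5*exp(-4*t)/3; Var(X_t) = 9/128 - 9*exp(-8*t)/128

The OU SDE dX = -theta X dt + sigma dB admits the integrating factor exp(theta t): d(exp(theta t) X_t) = sigma exp(theta t) dB_t. Integrating from 0 to t:
  X_t = x_0 * exp(-theta t) + sigma * int_0^t exp(-theta (t-s)) dB_s.
The Itô integral has mean 0 and (by the Itô isometry) variance sigma^2 * int_0^t exp(-2 theta (t - s)) ds = sigma^2 * (1 - exp(-2 theta t)) / (2 theta).
With theta = 4, sigma = 3/4, x_0 = 5/3:
  E[X_t] = 5/3 * exp(-4 t) = 5*exp(-4*t)/3
  Var(X_t) = (3/4)^2 * (1 - exp(-2*4 t)) / (2 * 4) = 9/128 - 9*exp(-8*t)/128.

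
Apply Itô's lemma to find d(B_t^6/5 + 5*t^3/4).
d(B_t^6/5 + 5*t^3/4) = (3*B_t^4 + 15*t^2/4) dt + (6*B_t^5/5) dB_t

Itô's formula for f(t, x): d f(t, B_t) = (f_t + (1/2) f_xx) dt + f_x dB_t. Compute partials of f(t, x) = 5*t^3/4 + x^6/5:
  f_t(t,x)  = 15*t^2/4
  f_x(t,x)  = 6*x^5/5
  f_xx(t,x) = 6*x^4
Assemble drift = f_t + (1/2) f_xx = 15*t^2/4 + 3*x^4 and diffusion = f_x = 6*x^5/5. Substituting x = B_t:
  d(B_t^6/5 + 5*t^3/4) = (3*B_t^4 + 15*t^2/4) dt + (6*B_t^5/5) dB_t.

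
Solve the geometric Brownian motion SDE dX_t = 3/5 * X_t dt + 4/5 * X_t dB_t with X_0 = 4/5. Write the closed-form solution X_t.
X_t = 4/5 * exp((7/25) * t + (4/5) * B_t)

For GBM dX = mu X dt + sigma X dB with X_0 = x_0, apply Itô to Y = log X: dY = (mu - sigma^2/2) dt + sigma dB, so Y_t = log(x_0) + (mu - sigma^2/2) t + sigma B_t and hence X_t = x_0 * exp((mu - sigma^2/2) t + sigma B_t).
With mu = 3/5, sigma = 4/5, x_0 = 4/5, this gives:
  X_t = 4/5 * exp((7/25) * t + (4/5) * B_t).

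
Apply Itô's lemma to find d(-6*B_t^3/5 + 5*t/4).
d(-6*B_t^3/5 + 5*t/4) = (5/4 - 18*B_t/5) dt + (-18*B_t^2/5) dB_t

Itô's formula for f(t, x): d f(t, B_t) = (f_t + (1/2) f_xx) dt + f_x dB_t. Compute partials of f(t, x) = 5*t/4 - 6*x^3/5:
  f_t(t,x)  = 5/4
  f_x(t,x)  = -18*x^2/5
  f_xx(t,x) = -36*x/5
Assemble drift = f_t + (1/2) f_xx = 5/4 - 18*x/5 and diffusion = f_x = -18*x^2/5. Substituting x = B_t:
  d(-6*B_t^3/5 + 5*t/4) = (5/4 - 18*B_t/5) dt + (-18*B_t^2/5) dB_t.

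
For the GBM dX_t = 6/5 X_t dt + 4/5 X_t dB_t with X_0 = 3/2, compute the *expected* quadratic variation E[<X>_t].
E[<X>_t] = 9*exp(76*t/25)/19 - 9/19

<X>_t = int_0^t ((4/5) * X_s)^2 ds. Taking expectation inside the integral: E[<X>_t] = (4/5)^2 * int_0^t E[X_s^2] ds. For GBM, E[X_s^2] = x_0^2 * exp((2 mu + sigma^2) s). Integrating:
  E[<X>_t] = (4/5)^2 * (3/2)^2 * (exp((2*(6/5) + (4/5)^2) t) - 1) / (2*(6/5) + (4/5)^2)
           = (4/5)^2 * (3/2)^2 * (exp((76/25) t) - 1) / (76/25) = 9*exp(76*t/25)/19 - 9/19.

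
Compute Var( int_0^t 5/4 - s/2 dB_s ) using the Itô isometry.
Var = t*(4*t^2 - 30*t + 75)/48

The Itô integral of a deterministic integrand f(s) has mean 0 because each increment f(s) * (B_{s+ds} - B_s) has mean 0. By the Itô isometry:
  Var( int_0^t f(s) dB_s ) = E[ (int_0^t f(s) dB_s)^2 ] = int_0^t f(s)^2 ds.
Here f(s) = 5/4 - s/2, so f(s)^2 = (2*s - 5)^2/16. Integrate:
  int_0^t ((2*s - 5)^2/16) ds = t*(4*t^2 - 30*t + 75)/48.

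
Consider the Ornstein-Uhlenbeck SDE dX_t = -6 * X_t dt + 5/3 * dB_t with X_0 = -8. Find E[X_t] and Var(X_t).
E[X_t] = -8*exp(-6*t); Var(X_t) = 25/108 - 25*exp(-12*t)/108

The OU SDE dX = -theta X dt + sigma dB admits the integrating factor exp(theta t): d(exp(theta t) X_t) = sigma exp(theta t) dB_t. Integrating from 0 to t:
  X_t = x_0 * exp(-theta t) + sigma * int_0^t exp(-theta (t-s)) dB_s.
The Itô integral has mean 0 and (by the Itô isometry) variance sigma^2 * int_0^t exp(-2 theta (t - s)) ds = sigma^2 * (1 - exp(-2 theta t)) / (2 theta).
With theta = 6, sigma = 5/3, x_0 = -8:
  E[X_t] = -8 * exp(-6 t) = -8*exp(-6*t)
  Var(X_t) = (5/3)^2 * (1 - exp(-2*6 t)) / (2 * 6) = 25/108 - 25*exp(-12*t)/108.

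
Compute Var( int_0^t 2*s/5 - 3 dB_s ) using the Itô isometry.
Var = t*(4*t^2 - 90*t + 675)/75

The Itô integral of a deterministic integrand f(s) has mean 0 because each increment f(s) * (B_{s+ds} - B_s) has mean 0. By the Itô isometry:
  Var( int_0^t f(s) dB_s ) = E[ (int_0^t f(s) dB_s)^2 ] = int_0^t f(s)^2 ds.
Here f(s) = 2*s/5 - 3, so f(s)^2 = (2*s - 15)^2/25. Integrate:
  int_0^t ((2*s - 15)^2/25) ds = t*(4*t^2 - 90*t + 675)/75.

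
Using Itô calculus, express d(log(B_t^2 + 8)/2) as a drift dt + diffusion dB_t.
d(log(B_t^2 + 8)/2) = ((8 - B_t^2)/(2*(B_t^2 + 8)^2)) dt + (B_t/(B_t^2 + 8)) dB_t

Itô's formula for f(B_t) gives d f(B_t) = f'(B_t) dB_t + (1/2) f''(B_t) dt. Compute derivatives of f(x) = log(x^2 + 8)/2:
  f'(x)  = x/(x^2 + 8)
  f''(x) = (8 - x^2)/(x^2 + 8)^2
Substitute x = B_t and multiply the f'' term by 1/2:
  drift     = (1/2) * ((8 - x^2)/(x^2 + 8)^2) evaluated at B_t = (8 - B_t^2)/(2*(B_t^2 + 8)^2)
  diffusion = (x/(x^2 + 8)) evaluated at B_t = B_t/(B_t^2 + 8)
Therefore d(log(B_t^2 + 8)/2) = ((8 - B_t^2)/(2*(B_t^2 + 8)^2)) dt + (B_t/(B_t^2 + 8)) dB_t.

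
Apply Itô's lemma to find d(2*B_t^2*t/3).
d(2*B_t^2*t/3) = (2*B_t^2/3 + 2*t/3) dt + (4*B_t*t/3) dB_t

Itô's formula for f(t, x): d f(t, B_t) = (f_t + (1/2) f_xx) dt + f_x dB_t. Compute partials of f(t, x) = 2*t*x^2/3:
  f_t(t,x)  = 2*x^2/3
  f_x(t,x)  = 4*t*x/3
  f_xx(t,x) = 4*t/3
Assemble drift = f_t + (1/2) f_xx = 2*t/3 + 2*x^2/3 and diffusion = f_x = 4*t*x/3. Substituting x = B_t:
  d(2*B_t^2*t/3) = (2*B_t^2/3 + 2*t/3) dt + (4*B_t*t/3) dB_t.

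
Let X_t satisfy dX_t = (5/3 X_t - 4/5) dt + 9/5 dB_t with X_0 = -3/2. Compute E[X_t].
E[X_t] = 12/25 - 99*exp(5*t/3)/50

Taking expectations and using E[dB_t] = 0, the mean m(t) = E[X_t] satisfies the ODE m'(t) = a m(t) + b with m(0) = x_0. With a = 5/3, b = -4/5, x_0 = -3/2, the solution is
  m(t) = x_0 * exp(a t) + (b/a) * (exp(a t) - 1)
       = (-3/2) * exp((5/3) t) + ((-4/5)/(5/3)) * (exp((5/3) t) - 1)
       = 12/25 - 99*exp(5*t/3)/50.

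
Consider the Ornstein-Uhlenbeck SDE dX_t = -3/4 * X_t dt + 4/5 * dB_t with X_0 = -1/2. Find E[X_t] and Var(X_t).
E[X_t] = -exp(-3*t/4)/2; Var(X_t) = 32/75 - 32*exp(-3*t/2)/75

The OU SDE dX = -theta X dt + sigma dB admits the integrating factor exp(theta t): d(exp(theta t) X_t) = sigma exp(theta t) dB_t. Integrating from 0 to t:
  X_t = x_0 * exp(-theta t) + sigma * int_0^t exp(-theta (t-s)) dB_s.
The Itô integral has mean 0 and (by the Itô isometry) variance sigma^2 * int_0^t exp(-2 theta (t - s)) ds = sigma^2 * (1 - exp(-2 theta t)) / (2 theta).
With theta = 3/4, sigma = 4/5, x_0 = -1/2:
  E[X_t] = -1/2 * exp(-3/4 t) = -exp(-3*t/4)/2
  Var(X_t) = (4/5)^2 * (1 - exp(-2*3/4 t)) / (2 * 3/4) = 32/75 - 32*exp(-3*t/2)/75.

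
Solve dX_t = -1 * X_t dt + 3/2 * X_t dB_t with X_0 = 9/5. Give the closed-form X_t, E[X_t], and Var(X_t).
X_t = 9/5 * exp((-17/8) t + (3/2) B_t); E[X_t] = 9*exp(-t)/5; Var(X_t) = (81*exp(9*t/4) - 81)*exp(-2*t)/25

For GBM dX = mu X dt + sigma X dB with X_0 = x_0, apply Itô to Y = log X: dY = (mu - sigma^2/2) dt + sigma dB, so Y_t = log(x_0) + (mu - sigma^2/2) t + sigma B_t and hence X_t = x_0 * exp((mu - sigma^2/2) t + sigma B_t).
With mu = -1, sigma = 3/2, x_0 = 9/5, this gives:
  X_t = 9/5 * exp((-17/8) * t + (3/2) * B_t).
Since sigma*B_t ~ Normal(0, sigma^2 t), E[exp(sigma*B_t)] = exp(sigma^2 t / 2); so E[X_t] = x_0 * exp((mu - sigma^2/2) t) * exp(sigma^2 t / 2) = x_0 * exp(mu t) = 9*exp(-t)/5.
Var(X_t) = E[X_t^2] - (E[X_t])^2 = x_0^2 * exp(2 mu t) * (exp(sigma^2 t) - 1) = (81*exp(9*t/4) - 81)*exp(-2*t)/25.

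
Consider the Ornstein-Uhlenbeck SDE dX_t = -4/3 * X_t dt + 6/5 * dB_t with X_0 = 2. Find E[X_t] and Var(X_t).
E[X_t] = 2*exp(-4*t/3); Var(X_t) = 27/50 - 27*exp(-8*t/3)/50

The OU SDE dX = -theta X dt + sigma dB admits the integrating factor exp(theta t): d(exp(theta t) X_t) = sigma exp(theta t) dB_t. Integrating from 0 to t:
  X_t = x_0 * exp(-theta t) + sigma * int_0^t exp(-theta (t-s)) dB_s.
The Itô integral has mean 0 and (by the Itô isometry) variance sigma^2 * int_0^t exp(-2 theta (t - s)) ds = sigma^2 * (1 - exp(-2 theta t)) / (2 theta).
With theta = 4/3, sigma = 6/5, x_0 = 2:
  E[X_t] = 2 * exp(-4/3 t) = 2*exp(-4*t/3)
  Var(X_t) = (6/5)^2 * (1 - exp(-2*4/3 t)) / (2 * 4/3) = 27/50 - 27*exp(-8*t/3)/50.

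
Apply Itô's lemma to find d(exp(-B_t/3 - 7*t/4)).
d(exp(-B_t/3 - 7*t/4)) = (-61*exp(-B_t/3 - 7*t/4)/36) dt + (-exp(-B_t/3 - 7*t/4)/3) dB_t

Itô's formula for f(t, x): d f(t, B_t) = (f_t + (1/2) f_xx) dt + f_x dB_t. Compute partials of f(t, x) = exp(-7*t/4 - x/3):
  f_t(t,x)  = -7*exp(-7*t/4 - x/3)/4
  f_x(t,x)  = -exp(-7*t/4 - x/3)/3
  f_xx(t,x) = exp(-7*t/4 - x/3)/9
Assemble drift = f_t + (1/2) f_xx = -61*exp(-7*t/4 - x/3)/36 and diffusion = f_x = -exp(-7*t/4 - x/3)/3. Substituting x = B_t:
  d(exp(-B_t/3 - 7*t/4)) = (-61*exp(-B_t/3 - 7*t/4)/36) dt + (-exp(-B_t/3 - 7*t/4)/3) dB_t.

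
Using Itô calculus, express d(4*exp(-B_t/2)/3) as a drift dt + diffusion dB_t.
d(4*exp(-B_t/2)/3) = (exp(-B_t/2)/6) dt + (-2*exp(-B_t/2)/3) dB_t

Itô's formula for f(B_t) gives d f(B_t) = f'(B_t) dB_t + (1/2) f''(B_t) dt. Compute derivatives of f(x) = 4*exp(-x/2)/3:
  f'(x)  = -2*exp(-x/2)/3
  f''(x) = exp(-x/2)/3
Substitute x = B_t and multiply the f'' term by 1/2:
  drift     = (1/2) * (exp(-x/2)/3) evaluated at B_t = exp(-B_t/2)/6
  diffusion = (-2*exp(-x/2)/3) evaluated at B_t = -2*exp(-B_t/2)/3
Therefore d(4*exp(-B_t/2)/3) = (exp(-B_t/2)/6) dt + (-2*exp(-B_t/2)/3) dB_t.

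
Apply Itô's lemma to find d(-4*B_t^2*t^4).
d(-4*B_t^2*t^4) = (4*t^3*(-4*B_t^2 - t)) dt + (-8*B_t*t^4) dB_t

Itô's formula for f(t, x): d f(t, B_t) = (f_t + (1/2) f_xx) dt + f_x dB_t. Compute partials of f(t, x) = -4*t^4*x^2:
  f_t(t,x)  = -16*t^3*x^2
  f_x(t,x)  = -8*t^4*x
  f_xx(t,x) = -8*t^4
Assemble drift = f_t + (1/2) f_xx = 4*t^3*(-t - 4*x^2) and diffusion = f_x = -8*t^4*x. Substituting x = B_t:
  d(-4*B_t^2*t^4) = (4*t^3*(-4*B_t^2 - t)) dt + (-8*B_t*t^4) dB_t.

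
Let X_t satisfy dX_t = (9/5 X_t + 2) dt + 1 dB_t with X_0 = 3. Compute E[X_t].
E[X_t] = 37*exp(9*t/5)/9 - 10/9

Taking expectations and using E[dB_t] = 0, the mean m(t) = E[X_t] satisfies the ODE m'(t) = a m(t) + b with m(0) = x_0. With a = 9/5, b = 2, x_0 = 3, the solution is
  m(t) = x_0 * exp(a t) + (b/a) * (exp(a t) - 1)
       = 3 * exp((9/5) t) + (2/(9/5)) * (exp((9/5) t) - 1)
       = 37*exp(9*t/5)/9 - 10/9.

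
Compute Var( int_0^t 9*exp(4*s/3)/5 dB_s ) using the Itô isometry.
Var = 243*exp(8*t/3)/200 - 243/200

The Itô integral of a deterministic integrand f(s) has mean 0 because each increment f(s) * (B_{s+ds} - B_s) has mean 0. By the Itô isometry:
  Var( int_0^t f(s) dB_s ) = E[ (int_0^t f(s) dB_s)^2 ] = int_0^t f(s)^2 ds.
Here f(s) = 9*exp(4*s/3)/5, so f(s)^2 = 81*exp(8*s/3)/25. Integrate:
  int_0^t (81*exp(8*s/3)/25) ds = 243*exp(8*t/3)/200 - 243/200.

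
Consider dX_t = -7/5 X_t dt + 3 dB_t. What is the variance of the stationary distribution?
lim Var(X_t) = 45/14

The OU SDE dX = -theta X dt + sigma dB admits the integrating factor exp(theta t): d(exp(theta t) X_t) = sigma exp(theta t) dB_t. Integrating from 0 to t gives X_t = x_0 * exp(-theta t) + sigma * int_0^t exp(-theta (t-s)) dB_s for any initial x_0. The Itô integral has variance (by the Itô isometry) sigma^2 * int_0^t exp(-2 theta (t - s)) ds = sigma^2 * (1 - exp(-2 theta t)) / (2 theta), independent of x_0.
With theta = 7/5, sigma = 3:
  Var(X_t) = (3)^2 * (1 - exp(-2*7/5 t)) / (2 * 7/5) = 45/14 - 45*exp(-14*t/5)/14.
As t -> infinity, exp(-2*7/5 t) -> 0, so the stationary variance is sigma^2 / (2 theta) = 45/14.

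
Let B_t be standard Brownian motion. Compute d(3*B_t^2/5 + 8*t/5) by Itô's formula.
d(3*B_t^2/5 + 8*t/5) = (11/5) dt + (6*B_t/5) dB_t

Itô's formula for f(t, x): d f(t, B_t) = (f_t + (1/2) f_xx) dt + f_x dB_t. Compute partials of f(t, x) = 8*t/5 + 3*x^2/5:
  f_t(t,x)  = 8/5
  f_x(t,x)  = 6*x/5
  f_xx(t,x) = 6/5
Assemble drift = f_t + (1/2) f_xx = 11/5 and diffusion = f_x = 6*x/5. Substituting x = B_t:
  d(3*B_t^2/5 + 8*t/5) = (11/5) dt + (6*B_t/5) dB_t.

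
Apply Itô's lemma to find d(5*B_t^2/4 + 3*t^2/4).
d(5*B_t^2/4 + 3*t^2/4) = (3*t/2 + 5/4) dt + (5*B_t/2) dB_t

Itô's formula for f(t, x): d f(t, B_t) = (f_t + (1/2) f_xx) dt + f_x dB_t. Compute partials of f(t, x) = 3*t^2/4 + 5*x^2/4:
  f_t(t,x)  = 3*t/2
  f_x(t,x)  = 5*x/2
  f_xx(t,x) = 5/2
Assemble drift = f_t + (1/2) f_xx = 3*t/2 + 5/4 and diffusion = f_x = 5*x/2. Substituting x = B_t:
  d(5*B_t^2/4 + 3*t^2/4) = (3*t/2 + 5/4) dt + (5*B_t/2) dB_t.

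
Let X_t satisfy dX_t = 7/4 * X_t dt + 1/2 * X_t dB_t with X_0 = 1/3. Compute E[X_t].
E[X_t] = exp(7*t/4)/3

For GBM dX = mu X dt + sigma X dB with X_0 = x_0, apply Itô to Y = log X: dY = (mu - sigma^2/2) dt + sigma dB, so Y_t = log(x_0) + (mu - sigma^2/2) t + sigma B_t and hence X_t = x_0 * exp((mu - sigma^2/2) t + sigma B_t).
With mu = 7/4, sigma = 1/2, x_0 = 1/3, this gives:
  X_t = 1/3 * exp((13/8) * t + (1/2) * B_t).
Since sigma*B_t ~ Normal(0, sigma^2 t), E[exp(sigma*B_t)] = exp(sigma^2 t / 2); so E[X_t] = x_0 * exp((mu - sigma^2/2) t) * exp(sigma^2 t / 2) = x_0 * exp(mu t) = exp(7*t/4)/3.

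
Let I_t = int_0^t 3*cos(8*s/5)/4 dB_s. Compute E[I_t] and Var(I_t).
E[I_t] = 0; Var(I_t) = 9*t/32 + 45*sin(8*t/5)*cos(8*t/5)/256

The Itô integral of a deterministic integrand f(s) has mean 0 because each increment f(s) * (B_{s+ds} - B_s) has mean 0. By the Itô isometry:
  Var( int_0^t f(s) dB_s ) = E[ (int_0^t f(s) dB_s)^2 ] = int_0^t f(s)^2 ds.
Here f(s) = 3*cos(8*s/5)/4, so f(s)^2 = 9*cos(8*s/5)^2/16. Integrate:
  int_0^t (9*cos(8*s/5)^2/16) ds = 9*t/32 + 45*sin(8*t/5)*cos(8*t/5)/256.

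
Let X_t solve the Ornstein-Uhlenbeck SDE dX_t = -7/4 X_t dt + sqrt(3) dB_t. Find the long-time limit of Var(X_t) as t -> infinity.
lim Var(X_t) = 6/7

The OU SDE dX = -theta X dt + sigma dB admits the integrating factor exp(theta t): d(exp(theta t) X_t) = sigma exp(theta t) dB_t. Integrating from 0 to t gives X_t = x_0 * exp(-theta t) + sigma * int_0^t exp(-theta (t-s)) dB_s for any initial x_0. The Itô integral has variance (by the Itô isometry) sigma^2 * int_0^t exp(-2 theta (t - s)) ds = sigma^2 * (1 - exp(-2 theta t)) / (2 theta), independent of x_0.
With theta = 7/4, sigma = sqrt(3):
  Var(X_t) = (sqrt(3))^2 * (1 - exp(-2*7/4 t)) / (2 * 7/4) = 6/7 - 6*exp(-7*t/2)/7.
As t -> infinity, exp(-2*7/4 t) -> 0, so the stationary variance is sigma^2 / (2 theta) = 6/7.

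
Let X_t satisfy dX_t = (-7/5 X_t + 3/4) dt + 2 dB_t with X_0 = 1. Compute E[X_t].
E[X_t] = 15/28 + 13*exp(-7*t/5)/28

Taking expectations and using E[dB_t] = 0, the mean m(t) = E[X_t] satisfies the ODE m'(t) = a m(t) + b with m(0) = x_0. With a = -7/5, b = 3/4, x_0 = 1, the solution is
  m(t) = x_0 * exp(a t) + (b/a) * (exp(a t) - 1)
       = 1 * exp((-7/5) t) + ((3/4)/(-7/5)) * (exp((-7/5) t) - 1)
       = 15/28 + 13*exp(-7*t/5)/28.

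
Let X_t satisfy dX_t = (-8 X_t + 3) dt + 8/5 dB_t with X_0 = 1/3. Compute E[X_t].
E[X_t] = 3/8 - exp(-8*t)/24

Taking expectations and using E[dB_t] = 0, the mean m(t) = E[X_t] satisfies the ODE m'(t) = a m(t) + b with m(0) = x_0. With a = -8, b = 3, x_0 = 1/3, the solution is
  m(t) = x_0 * exp(a t) + (b/a) * (exp(a t) - 1)
       = (1/3) * exp((-8) t) + (3/(-8)) * (exp((-8) t) - 1)
       = 3/8 - exp(-8*t)/24.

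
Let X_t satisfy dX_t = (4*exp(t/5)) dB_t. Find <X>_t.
<X>_t = 40*exp(2*t/5) - 40

For an Itô process dX_t = a(t) dt + b(t) dB_t, the quadratic variation is <X>_t = int_0^t b(s)^2 ds (the drift term does not contribute). Here b(s) = 4*exp(s/5), so
  b(s)^2 = 16*exp(2*s/5).
Integrating from 0 to t:
  <X>_t = int_0^t (16*exp(2*s/5)) ds = 40*exp(2*t/5) - 40.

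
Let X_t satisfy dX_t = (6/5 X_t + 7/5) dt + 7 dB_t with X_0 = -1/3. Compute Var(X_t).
Var(X_t) = 245*exp(12*t/5)/12 - 245/12

The variance V(t) = Var(X_t) satisfies V'(t) = 2 a V(t) + c^2 with V(0) = 0 (drift coefficient is linear in X, diffusion is constant). With a = 6/5, c = 7, the solution is
  V(t) = (c^2 / (2 a)) * (exp(2 a t) - 1)
       = (7^2 / (2*(6/5))) * (exp((12/5) t) - 1)
       = 245*exp(12*t/5)/12 - 245/12.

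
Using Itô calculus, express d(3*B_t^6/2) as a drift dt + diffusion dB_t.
d(3*B_t^6/2) = (45*B_t^4/2) dt + (9*B_t^5) dB_t

Itô's formula for f(B_t) gives d f(B_t) = f'(B_t) dB_t + (1/2) f''(B_t) dt. Compute derivatives of f(x) = 3*x^6/2:
  f'(x)  = 9*x^5
  f''(x) = 45*x^4
Substitute x = B_t and multiply the f'' term by 1/2:
  drift     = (1/2) * (45*x^4) evaluated at B_t = 45*B_t^4/2
  diffusion = (9*x^5) evaluated at B_t = 9*B_t^5
Therefore d(3*B_t^6/2) = (45*B_t^4/2) dt + (9*B_t^5) dB_t.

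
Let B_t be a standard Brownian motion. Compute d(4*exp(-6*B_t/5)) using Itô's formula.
d(4*exp(-6*B_t/5)) = (72*exp(-6*B_t/5)/25) dt + (-24*exp(-6*B_t/5)/5) dB_t

Itô's formula for f(B_t) gives d f(B_t) = f'(B_t) dB_t + (1/2) f''(B_t) dt. Compute derivatives of f(x) = 4*exp(-6*x/5):
  f'(x)  = -24*exp(-6*x/5)/5
  f''(x) = 144*exp(-6*x/5)/25
Substitute x = B_t and multiply the f'' term by 1/2:
  drift     = (1/2) * (144*exp(-6*x/5)/25) evaluated at B_t = 72*exp(-6*B_t/5)/25
  diffusion = (-24*exp(-6*x/5)/5) evaluated at B_t = -24*exp(-6*B_t/5)/5
Therefore d(4*exp(-6*B_t/5)) = (72*exp(-6*B_t/5)/25) dt + (-24*exp(-6*B_t/5)/5) dB_t.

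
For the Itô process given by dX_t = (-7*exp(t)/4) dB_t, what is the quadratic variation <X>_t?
<X>_t = 49*exp(2*t)/32 - 49/32

For an Itô process dX_t = a(t) dt + b(t) dB_t, the quadratic variation is <X>_t = int_0^t b(s)^2 ds (the drift term does not contribute). Here b(s) = -7*exp(s)/4, so
  b(s)^2 = 49*exp(2*s)/16.
Integrating from 0 to t:
  <X>_t = int_0^t (49*exp(2*s)/16) ds = 49*exp(2*t)/32 - 49/32.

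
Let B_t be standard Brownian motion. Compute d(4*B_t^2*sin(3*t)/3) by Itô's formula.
d(4*B_t^2*sin(3*t)/3) = (4*B_t^2*cos(3*t) + 4*sin(3*t)/3) dt + (8*B_t*sin(3*t)/3) dB_t

Itô's formula for f(t, x): d f(t, B_t) = (f_t + (1/2) f_xx) dt + f_x dB_t. Compute partials of f(t, x) = 4*x^2*sin(3*t)/3:
  f_t(t,x)  = 4*x^2*cos(3*t)
  f_x(t,x)  = 8*x*sin(3*t)/3
  f_xx(t,x) = 8*sin(3*t)/3
Assemble drift = f_t + (1/2) f_xx = 4*x^2*cos(3*t) + 4*sin(3*t)/3 and diffusion = f_x = 8*x*sin(3*t)/3. Substituting x = B_t:
  d(4*B_t^2*sin(3*t)/3) = (4*B_t^2*cos(3*t) + 4*sin(3*t)/3) dt + (8*B_t*sin(3*t)/3) dB_t.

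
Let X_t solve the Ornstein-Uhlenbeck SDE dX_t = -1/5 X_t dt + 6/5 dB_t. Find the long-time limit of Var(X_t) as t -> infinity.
lim Var(X_t) = 18/5

The OU SDE dX = -theta X dt + sigma dB admits the integrating factor exp(theta t): d(exp(theta t) X_t) = sigma exp(theta t) dB_t. Integrating from 0 to t gives X_t = x_0 * exp(-theta t) + sigma * int_0^t exp(-theta (t-s)) dB_s for any initial x_0. The Itô integral has variance (by the Itô isometry) sigma^2 * int_0^t exp(-2 theta (t - s)) ds = sigma^2 * (1 - exp(-2 theta t)) / (2 theta), independent of x_0.
With theta = 1/5, sigma = 6/5:
  Var(X_t) = (6/5)^2 * (1 - exp(-2*1/5 t)) / (2 * 1/5) = 18/5 - 18*exp(-2*t/5)/5.
As t -> infinity, exp(-2*1/5 t) -> 0, so the stationary variance is sigma^2 / (2 theta) = 18/5.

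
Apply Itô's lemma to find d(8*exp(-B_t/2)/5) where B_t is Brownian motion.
d(8*exp(-B_t/2)/5) = (exp(-B_t/2)/5) dt + (-4*exp(-B_t/2)/5) dB_t

Itô's formula for f(B_t) gives d f(B_t) = f'(B_t) dB_t + (1/2) f''(B_t) dt. Compute derivatives of f(x) = 8*exp(-x/2)/5:
  f'(x)  = -4*exp(-x/2)/5
  f''(x) = 2*exp(-x/2)/5
Substitute x = B_t and multiply the f'' term by 1/2:
  drift     = (1/2) * (2*exp(-x/2)/5) evaluated at B_t = exp(-B_t/2)/5
  diffusion = (-4*exp(-x/2)/5) evaluated at B_t = -4*exp(-B_t/2)/5
Therefore d(8*exp(-B_t/2)/5) = (exp(-B_t/2)/5) dt + (-4*exp(-B_t/2)/5) dB_t.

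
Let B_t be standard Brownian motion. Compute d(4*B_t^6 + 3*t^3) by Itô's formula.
d(4*B_t^6 + 3*t^3) = (60*B_t^4 + 9*t^2) dt + (24*B_t^5) dB_t

Itô's formula for f(t, x): d f(t, B_t) = (f_t + (1/2) f_xx) dt + f_x dB_t. Compute partials of f(t, x) = 3*t^3 + 4*x^6:
  f_t(t,x)  = 9*t^2
  f_x(t,x)  = 24*x^5
  f_xx(t,x) = 120*x^4
Assemble drift = f_t + (1/2) f_xx = 9*t^2 + 60*x^4 and diffusion = f_x = 24*x^5. Substituting x = B_t:
  d(4*B_t^6 + 3*t^3) = (60*B_t^4 + 9*t^2) dt + (24*B_t^5) dB_t.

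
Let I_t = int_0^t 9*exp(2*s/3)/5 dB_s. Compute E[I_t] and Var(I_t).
E[I_t] = 0; Var(I_t) = 243*exp(4*t/3)/100 - 243/100

The Itô integral of a deterministic integrand f(s) has mean 0 because each increment f(s) * (B_{s+ds} - B_s) has mean 0. By the Itô isometry:
  Var( int_0^t f(s) dB_s ) = E[ (int_0^t f(s) dB_s)^2 ] = int_0^t f(s)^2 ds.
Here f(s) = 9*exp(2*s/3)/5, so f(s)^2 = 81*exp(4*s/3)/25. Integrate:
  int_0^t (81*exp(4*s/3)/25) ds = 243*exp(4*t/3)/100 - 243/100.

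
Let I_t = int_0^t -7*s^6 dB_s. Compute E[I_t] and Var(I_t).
E[I_t] = 0; Var(I_t) = 49*t^13/13

The Itô integral of a deterministic integrand f(s) has mean 0 because each increment f(s) * (B_{s+ds} - B_s) has mean 0. By the Itô isometry:
  Var( int_0^t f(s) dB_s ) = E[ (int_0^t f(s) dB_s)^2 ] = int_0^t f(s)^2 ds.
Here f(s) = -7*s^6, so f(s)^2 = 49*s^12. Integrate:
  int_0^t (49*s^12) ds = 49*t^13/13.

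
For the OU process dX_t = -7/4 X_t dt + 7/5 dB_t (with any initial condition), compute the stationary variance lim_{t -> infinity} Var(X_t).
lim Var(X_t) = 14/25

The OU SDE dX = -theta X dt + sigma dB admits the integrating factor exp(theta t): d(exp(theta t) X_t) = sigma exp(theta t) dB_t. Integrating from 0 to t gives X_t = x_0 * exp(-theta t) + sigma * int_0^t exp(-theta (t-s)) dB_s for any initial x_0. The Itô integral has variance (by the Itô isometry) sigma^2 * int_0^t exp(-2 theta (t - s)) ds = sigma^2 * (1 - exp(-2 theta t)) / (2 theta), independent of x_0.
With theta = 7/4, sigma = 7/5:
  Var(X_t) = (7/5)^2 * (1 - exp(-2*7/4 t)) / (2 * 7/4) = 14/25 - 14*exp(-7*t/2)/25.
As t -> infinity, exp(-2*7/4 t) -> 0, so the stationary variance is sigma^2 / (2 theta) = 14/25.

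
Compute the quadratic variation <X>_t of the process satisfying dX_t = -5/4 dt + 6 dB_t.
<X>_t = 36*t

For an Itô process dX_t = a(t) dt + b(t) dB_t, the quadratic variation is <X>_t = int_0^t b(s)^2 ds (the drift term does not contribute). Here b(s) = 6, so
  b(s)^2 = 36.
Integrating from 0 to t:
  <X>_t = int_0^t (36) ds = 36*t.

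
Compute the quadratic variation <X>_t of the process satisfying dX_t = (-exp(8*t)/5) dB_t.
<X>_t = exp(16*t)/400 - 1/400

For an Itô process dX_t = a(t) dt + b(t) dB_t, the quadratic variation is <X>_t = int_0^t b(s)^2 ds (the drift term does not contribute). Here b(s) = -exp(8*s)/5, so
  b(s)^2 = exp(16*s)/25.
Integrating from 0 to t:
  <X>_t = int_0^t (exp(16*s)/25) ds = exp(16*t)/400 - 1/400.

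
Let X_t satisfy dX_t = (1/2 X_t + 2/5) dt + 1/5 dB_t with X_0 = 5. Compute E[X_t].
E[X_t] = 29*exp(t/2)/5 - 4/5

Taking expectations and using E[dB_t] = 0, the mean m(t) = E[X_t] satisfies the ODE m'(t) = a m(t) + b with m(0) = x_0. With a = 1/2, b = 2/5, x_0 = 5, the solution is
  m(t) = x_0 * exp(a t) + (b/a) * (exp(a t) - 1)
       = 5 * exp((1/2) t) + ((2/5)/(1/2)) * (exp((1/2) t) - 1)
       = 29*exp(t/2)/5 - 4/5.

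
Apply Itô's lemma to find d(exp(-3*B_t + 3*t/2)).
d(exp(-3*B_t + 3*t/2)) = (6*exp(-3*B_t + 3*t/2)) dt + (-3*exp(-3*B_t + 3*t/2)) dB_t

Itô's formula for f(t, x): d f(t, B_t) = (f_t + (1/2) f_xx) dt + f_x dB_t. Compute partials of f(t, x) = exp(3*t/2 - 3*x):
  f_t(t,x)  = 3*exp(3*t/2 - 3*x)/2
  f_x(t,x)  = -3*exp(3*t/2 - 3*x)
  f_xx(t,x) = 9*exp(3*t/2 - 3*x)
Assemble drift = f_t + (1/2) f_xx = 6*exp(3*t/2 - 3*x) and diffusion = f_x = -3*exp(3*t/2 - 3*x). Substituting x = B_t:
  d(exp(-3*B_t + 3*t/2)) = (6*exp(-3*B_t + 3*t/2)) dt + (-3*exp(-3*B_t + 3*t/2)) dB_t.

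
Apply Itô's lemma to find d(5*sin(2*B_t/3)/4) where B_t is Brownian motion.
d(5*sin(2*B_t/3)/4) = (-5*sin(2*B_t/3)/18) dt + (5*cos(2*B_t/3)/6) dB_t

Itô's formula for f(B_t) gives d f(B_t) = f'(B_t) dB_t + (1/2) f''(B_t) dt. Compute derivatives of f(x) = 5*sin(2*x/3)/4:
  f'(x)  = 5*cos(2*x/3)/6
  f''(x) = -5*sin(2*x/3)/9
Substitute x = B_t and multiply the f'' term by 1/2:
  drift     = (1/2) * (-5*sin(2*x/3)/9) evaluated at B_t = -5*sin(2*B_t/3)/18
  diffusion = (5*cos(2*x/3)/6) evaluated at B_t = 5*cos(2*B_t/3)/6
Therefore d(5*sin(2*B_t/3)/4) = (-5*sin(2*B_t/3)/18) dt + (5*cos(2*B_t/3)/6) dB_t.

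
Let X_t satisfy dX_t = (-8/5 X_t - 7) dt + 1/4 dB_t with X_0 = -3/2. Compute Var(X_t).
Var(X_t) = 5/256 - 5*exp(-16*t/5)/256

The variance V(t) = Var(X_t) satisfies V'(t) = 2 a V(t) + c^2 with V(0) = 0 (drift coefficient is linear in X, diffusion is constant). With a = -8/5, c = 1/4, the solution is
  V(t) = (c^2 / (2 a)) * (exp(2 a t) - 1)
       = ((1/4)^2 / (2*(-8/5))) * (exp((-16/5) t) - 1)
       = 5/256 - 5*exp(-16*t/5)/256.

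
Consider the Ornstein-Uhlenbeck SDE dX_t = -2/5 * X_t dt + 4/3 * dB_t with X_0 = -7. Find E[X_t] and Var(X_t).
E[X_t] = -7*exp(-2*t/5); Var(X_t) = 20/9 - 20*exp(-4*t/5)/9

The OU SDE dX = -theta X dt + sigma dB admits the integrating factor exp(theta t): d(exp(theta t) X_t) = sigma exp(theta t) dB_t. Integrating from 0 to t:
  X_t = x_0 * exp(-theta t) + sigma * int_0^t exp(-theta (t-s)) dB_s.
The Itô integral has mean 0 and (by the Itô isometry) variance sigma^2 * int_0^t exp(-2 theta (t - s)) ds = sigma^2 * (1 - exp(-2 theta t)) / (2 theta).
With theta = 2/5, sigma = 4/3, x_0 = -7:
  E[X_t] = -7 * exp(-2/5 t) = -7*exp(-2*t/5)
  Var(X_t) = (4/3)^2 * (1 - exp(-2*2/5 t)) / (2 * 2/5) = 20/9 - 20*exp(-4*t/5)/9.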